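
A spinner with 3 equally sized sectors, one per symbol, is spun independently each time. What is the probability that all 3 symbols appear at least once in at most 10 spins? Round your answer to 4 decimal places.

Let A_i be the event that symbol i is missing after 10 spins. By inclusion–exclusion on the A_i,
P(all seen) = Σ_{j=0}^{3} (-1)^j C(3,j)((3-j)/3)^10
= 1.00000 - 0.05202 + 0.00005 - 0.00000
= 0.94803.

0.9480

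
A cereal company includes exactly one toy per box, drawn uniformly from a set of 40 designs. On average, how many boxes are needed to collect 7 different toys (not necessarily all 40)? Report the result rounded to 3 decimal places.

7.590

Going from k to k+1 distinct takes a geometric number of boxes with mean 40/(40-k).
Sum over k = 0,...,6: E = 40/40 + 40/39 + 40/38 + ... + 40/35 + 40/34 = 7.5898.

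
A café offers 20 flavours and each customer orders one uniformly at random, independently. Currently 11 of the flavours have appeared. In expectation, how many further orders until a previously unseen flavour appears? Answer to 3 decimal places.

2.222

The number of orders until the next new flavour is geometric with success probability 9/20, so its mean is 20/9.
E = 20/9 = 2.2222.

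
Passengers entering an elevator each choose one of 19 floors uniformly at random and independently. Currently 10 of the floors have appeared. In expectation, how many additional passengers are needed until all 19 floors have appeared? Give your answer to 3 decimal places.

53.750

From k distinct to k+1 distinct takes on average 19/(19-k) passengers.
Sum over k = 10,...,18: E = 19/9 + 19/8 + 19/7 + ... + 19/2 + 19/1 = 53.7504.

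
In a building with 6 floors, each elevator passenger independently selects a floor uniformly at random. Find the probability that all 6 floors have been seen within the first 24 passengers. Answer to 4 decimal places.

Let A_i be the event that floor i is missing after 24 passengers. By inclusion–exclusion on the A_i,
P(all seen) = Σ_{j=0}^{6} (-1)^j C(6,j)((6-j)/6)^24
= 1.00000 - 0.07547 + 0.00089 - 0.00000 + 0.00000 - 0.00000 + 0.00000
= 0.92542.

0.9254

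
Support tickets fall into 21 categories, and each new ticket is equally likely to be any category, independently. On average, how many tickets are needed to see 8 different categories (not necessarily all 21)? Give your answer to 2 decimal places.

With k distinct categories already seen, the next new one arrives after an expected 21/(21-k) tickets.
Sum over k = 0,...,7: E = 21/21 + 21/20 + 21/19 + ... + 21/15 + 21/14 = 9.770.

9.77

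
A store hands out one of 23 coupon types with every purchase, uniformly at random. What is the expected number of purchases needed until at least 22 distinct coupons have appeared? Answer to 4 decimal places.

Going from k to k+1 distinct takes a geometric number of purchases with mean 23/(23-k).
Sum over k = 0,...,21: E = 23/23 + 23/22 + 23/21 + ... + 23/3 + 23/2 = 62.88870.

62.8887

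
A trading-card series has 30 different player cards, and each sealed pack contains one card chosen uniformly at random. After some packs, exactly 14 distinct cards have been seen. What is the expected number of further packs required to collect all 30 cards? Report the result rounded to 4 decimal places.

From k distinct to k+1 distinct takes on average 30/(30-k) packs.
Sum over k = 14,...,29: E = 30/16 + 30/15 + 30/14 + ... + 30/2 + 30/1 = 101.42187.

101.4219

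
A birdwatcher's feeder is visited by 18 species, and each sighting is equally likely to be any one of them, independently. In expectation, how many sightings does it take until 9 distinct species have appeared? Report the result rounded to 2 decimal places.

With k distinct species already seen, the next new one arrives after an expected 18/(18-k) sightings.
Sum over k = 0,...,8: E = 18/18 + 18/17 + 18/16 + ... + 18/11 + 18/10 = 11.991.

11.99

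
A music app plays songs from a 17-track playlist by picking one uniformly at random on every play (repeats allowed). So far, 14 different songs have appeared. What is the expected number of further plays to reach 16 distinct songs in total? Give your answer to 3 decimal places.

14.167

With k distinct songs already seen, the next new one takes an expected 17/(17-k) plays.
Sum over k = 14,...,15: E = 17/3 + 17/2 = 14.1667.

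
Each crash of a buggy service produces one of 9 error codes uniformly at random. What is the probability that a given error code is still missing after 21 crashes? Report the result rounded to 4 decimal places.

0.0843

On each crash the fixed error code fails to appear with probability 8/9.
P(still missing after 21) = (8/9)^21 = 0.08429.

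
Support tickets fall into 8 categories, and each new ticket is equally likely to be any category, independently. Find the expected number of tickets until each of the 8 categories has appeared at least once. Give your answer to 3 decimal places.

21.743

Split into phases: going from k distinct to k+1 distinct takes on average 8/(8-k) tickets.
E[T] = 8/8 + 8/7 + 8/6 + ... + 8/2 + 8/1 = 8·H_{8}.
H_{8} = 2.7179, so E[T] = 21.7429.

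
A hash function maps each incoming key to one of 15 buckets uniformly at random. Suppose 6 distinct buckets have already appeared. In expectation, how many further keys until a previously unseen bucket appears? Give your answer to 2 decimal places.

1.67

The number of keys until the next new bucket is geometric with success probability 9/15, so its mean is 15/9.
E = 15/9 = 1.667.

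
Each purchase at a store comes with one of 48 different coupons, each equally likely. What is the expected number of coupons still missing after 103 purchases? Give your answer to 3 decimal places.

5.489

For each coupon, P(unseen after 103) = (47/48)^103 = 0.1143.
By linearity of expectation, E[unseen] = 48·(47/48)^103 = 5.4887.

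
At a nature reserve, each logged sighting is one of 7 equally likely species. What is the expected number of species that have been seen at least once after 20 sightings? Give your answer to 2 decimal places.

For each species, P(seen in 20 sightings) = 1 - (6/7)^20 = 0.954.
By linearity of expectation, E[distinct seen] = 7·(1 - (6/7)^20) = 6.679.

6.68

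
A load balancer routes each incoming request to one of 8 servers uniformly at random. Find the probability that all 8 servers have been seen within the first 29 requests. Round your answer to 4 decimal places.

0.8401

By inclusion–exclusion over which servers are missing,
P(all seen) = Σ_{j=0}^{8} (-1)^j C(8,j)((8-j)/8)^29
= 1.00000 - 0.16647 + 0.00667 - 0.00007 + 0.00000 - 0.00000 + 0.00000 - 0.00000 + 0.00000
= 0.84013.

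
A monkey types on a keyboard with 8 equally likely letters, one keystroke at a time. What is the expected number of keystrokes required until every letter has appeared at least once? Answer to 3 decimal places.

After k distinct letters have appeared, the next keystroke gives a new one with probability (8-k)/8, so the expected wait for the (k+1)-th is 8/(8-k).
E[T] = 8/8 + 8/7 + 8/6 + ... + 8/2 + 8/1 = 8·H_{8}.
H_{8} = 2.7179, so E[T] = 21.7429.

21.743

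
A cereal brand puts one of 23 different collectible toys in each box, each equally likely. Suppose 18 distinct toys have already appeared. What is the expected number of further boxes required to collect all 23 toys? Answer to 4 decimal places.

52.5167

The wait to go from k to k+1 distinct toys is geometric with mean 23/(23-k).
Sum over k = 18,...,22: E = 23/5 + 23/4 + 23/3 + 23/2 + 23/1 = 52.51667.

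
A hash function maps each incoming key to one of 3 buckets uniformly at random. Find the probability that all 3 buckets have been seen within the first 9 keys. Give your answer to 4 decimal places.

0.9221

Let A_i be the event that bucket i is missing after 9 keys. By inclusion–exclusion on the A_i,
P(all seen) = Σ_{j=0}^{3} (-1)^j C(3,j)((3-j)/3)^9
= 1.00000 - 0.07804 + 0.00015 - 0.00000
= 0.92212.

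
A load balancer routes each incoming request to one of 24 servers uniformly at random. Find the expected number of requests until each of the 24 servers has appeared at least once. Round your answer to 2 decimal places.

The wait to go from k to k+1 distinct servers is geometric with mean 24/(24-k).
E[T] = 24/24 + 24/23 + 24/22 + ... + 24/2 + 24/1 = 24·H_{24}.
H_{24} = 3.776, so E[T] = 90.623.

90.62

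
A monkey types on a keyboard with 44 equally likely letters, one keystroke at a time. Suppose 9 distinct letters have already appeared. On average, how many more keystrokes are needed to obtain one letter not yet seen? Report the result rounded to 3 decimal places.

1.257

The number of keystrokes until the next new letter is geometric with success probability 35/44, so its mean is 44/35.
E = 44/35 = 1.2571.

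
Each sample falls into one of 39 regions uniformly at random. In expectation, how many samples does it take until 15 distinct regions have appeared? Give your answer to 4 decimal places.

Going from k to k+1 distinct takes a geometric number of samples with mean 39/(39-k).
Sum over k = 0,...,14: E = 39/39 + 39/38 + 39/37 + ... + 39/26 + 39/25 = 18.62581.

18.6258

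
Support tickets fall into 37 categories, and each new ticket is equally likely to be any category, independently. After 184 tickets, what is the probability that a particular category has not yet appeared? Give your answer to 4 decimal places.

On each ticket the fixed category fails to appear with probability 36/37.
P(still missing after 184) = (36/37)^184 = 0.00646.

0.0065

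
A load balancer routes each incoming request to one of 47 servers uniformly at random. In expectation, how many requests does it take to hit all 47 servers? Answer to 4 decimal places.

208.5843

The wait to go from k to k+1 distinct servers is geometric with mean 47/(47-k).
E[T] = 47/47 + 47/46 + 47/45 + ... + 47/2 + 47/1 = 47·H_{47}.
H_{47} = 4.43796, so E[T] = 208.58430.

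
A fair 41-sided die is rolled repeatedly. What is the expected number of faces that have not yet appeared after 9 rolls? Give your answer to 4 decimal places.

For each face, P(unseen after 9) = (40/41)^9 = 0.80073.
By linearity of expectation, E[unseen] = 41·(40/41)^9 = 32.82986.

32.8299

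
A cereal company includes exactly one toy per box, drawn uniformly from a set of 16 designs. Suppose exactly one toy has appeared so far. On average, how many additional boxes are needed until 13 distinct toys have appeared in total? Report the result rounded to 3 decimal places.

With k distinct toys already seen, the next new one takes an expected 16/(16-k) boxes.
Sum over k = 1,...,12: E = 16/15 + 16/14 + 16/13 + ... + 16/5 + 16/4 = 23.7583.

23.758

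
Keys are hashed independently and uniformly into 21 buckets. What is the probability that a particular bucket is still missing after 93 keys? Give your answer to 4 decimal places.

Each key misses the fixed bucket with probability (21-1)/21 = 20/21, independently.
P(still missing after 93) = (20/21)^93 = 0.01070.

0.0107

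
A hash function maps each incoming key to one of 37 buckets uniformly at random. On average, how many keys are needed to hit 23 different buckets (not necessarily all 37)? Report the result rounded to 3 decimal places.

Going from k to k+1 distinct takes a geometric number of keys with mean 37/(37-k).
Sum over k = 0,...,22: E = 37/37 + 37/36 + 37/35 + ... + 37/16 + 37/15 = 35.1509.

35.151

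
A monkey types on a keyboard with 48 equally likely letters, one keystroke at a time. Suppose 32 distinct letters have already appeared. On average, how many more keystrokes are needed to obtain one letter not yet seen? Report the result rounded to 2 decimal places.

Each keystroke yields a new letter with probability (48-32)/48 = 16/48, so the wait is geometric with mean 48/16.
E = 48/16 = 3.000.

3.00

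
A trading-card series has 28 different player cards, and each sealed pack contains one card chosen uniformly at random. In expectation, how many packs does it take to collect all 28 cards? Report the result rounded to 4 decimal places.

The wait to go from k to k+1 distinct cards is geometric with mean 28/(28-k).
E[T] = 28/28 + 28/27 + 28/26 + ... + 28/2 + 28/1 = 28·H_{28}.
H_{28} = 3.92717, so E[T] = 109.96079.

109.9608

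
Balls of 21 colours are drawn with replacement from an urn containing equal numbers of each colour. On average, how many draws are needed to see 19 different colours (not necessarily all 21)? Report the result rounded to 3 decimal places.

Going from k to k+1 distinct takes a geometric number of draws with mean 21/(21-k).
Sum over k = 0,...,18: E = 21/21 + 21/20 + 21/19 + ... + 21/4 + 21/3 = 45.0525.

45.053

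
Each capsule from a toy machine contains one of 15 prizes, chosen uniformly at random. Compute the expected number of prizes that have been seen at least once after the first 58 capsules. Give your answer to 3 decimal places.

For each prize, P(seen in 58 capsules) = 1 - (14/15)^58 = 0.9817.
By linearity of expectation, E[distinct seen] = 15·(1 - (14/15)^58) = 14.7257.

14.726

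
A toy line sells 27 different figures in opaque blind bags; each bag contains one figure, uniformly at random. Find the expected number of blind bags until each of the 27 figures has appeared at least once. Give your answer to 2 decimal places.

Split into phases: going from k distinct to k+1 distinct takes on average 27/(27-k) blind bags.
E[T] = 27/27 + 27/26 + 27/25 + ... + 27/2 + 27/1 = 27·H_{27}.
H_{27} = 3.891, so E[T] = 105.069.

105.07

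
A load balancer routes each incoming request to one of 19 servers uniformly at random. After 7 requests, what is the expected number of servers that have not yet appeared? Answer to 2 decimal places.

13.01

For each server, P(unseen after 7) = (18/19)^7 = 0.685.
By linearity of expectation, E[unseen] = 19·(18/19)^7 = 13.013.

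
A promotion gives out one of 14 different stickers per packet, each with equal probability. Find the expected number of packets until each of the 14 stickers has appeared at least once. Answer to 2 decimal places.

After k distinct stickers have appeared, the next packet gives a new one with probability (14-k)/14, so the expected wait for the (k+1)-th is 14/(14-k).
E[T] = 14/14 + 14/13 + 14/12 + ... + 14/2 + 14/1 = 14·H_{14}.
H_{14} = 3.252, so E[T] = 45.522.

45.52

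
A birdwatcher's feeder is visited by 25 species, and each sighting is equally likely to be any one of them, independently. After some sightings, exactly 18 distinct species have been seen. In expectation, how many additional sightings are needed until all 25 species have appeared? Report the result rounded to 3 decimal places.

64.821

From k distinct to k+1 distinct takes on average 25/(25-k) sightings.
Sum over k = 18,...,24: E = 25/7 + 25/6 + 25/5 + ... + 25/2 + 25/1 = 64.8214.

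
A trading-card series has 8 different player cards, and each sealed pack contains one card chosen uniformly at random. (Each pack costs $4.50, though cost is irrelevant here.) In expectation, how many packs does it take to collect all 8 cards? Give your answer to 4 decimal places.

21.7429

The wait to go from k to k+1 distinct cards is geometric with mean 8/(8-k).
E[T] = 8/8 + 8/7 + 8/6 + ... + 8/2 + 8/1 = 8·H_{8}.
H_{8} = 2.71786, so E[T] = 21.74286.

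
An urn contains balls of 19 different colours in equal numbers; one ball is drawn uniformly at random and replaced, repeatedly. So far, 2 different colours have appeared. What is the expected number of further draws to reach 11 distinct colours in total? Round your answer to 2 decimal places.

13.71

The wait to go from k to k+1 distinct colours is geometric with mean 19/(19-k).
Sum over k = 2,...,10: E = 19/17 + 19/16 + 19/15 + ... + 19/10 + 19/9 = 13.712.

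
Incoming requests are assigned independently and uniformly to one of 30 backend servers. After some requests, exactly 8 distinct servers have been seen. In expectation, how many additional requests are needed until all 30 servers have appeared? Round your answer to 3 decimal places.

With k distinct servers already seen, the next new one takes an expected 30/(30-k) requests.
Sum over k = 8,...,29: E = 30/22 + 30/21 + 30/20 + ... + 30/2 + 30/1 = 110.7244.

110.724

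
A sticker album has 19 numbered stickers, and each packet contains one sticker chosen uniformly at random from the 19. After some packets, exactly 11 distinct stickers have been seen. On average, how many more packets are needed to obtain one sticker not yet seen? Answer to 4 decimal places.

The number of packets until the next new sticker is geometric with success probability 8/19, so its mean is 19/8.
E = 19/8 = 2.37500.

2.3750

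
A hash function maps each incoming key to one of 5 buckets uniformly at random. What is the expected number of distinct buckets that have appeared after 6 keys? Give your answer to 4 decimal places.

3.6893

For each bucket, P(seen in 6 keys) = 1 - (4/5)^6 = 0.73786.
By linearity of expectation, E[distinct seen] = 5·(1 - (4/5)^6) = 3.68928.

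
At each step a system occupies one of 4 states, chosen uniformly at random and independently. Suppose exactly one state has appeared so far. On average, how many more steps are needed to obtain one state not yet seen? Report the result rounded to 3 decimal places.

The number of steps until the next new state is geometric with success probability 3/4, so its mean is 4/3.
E = 4/3 = 1.3333.

1.333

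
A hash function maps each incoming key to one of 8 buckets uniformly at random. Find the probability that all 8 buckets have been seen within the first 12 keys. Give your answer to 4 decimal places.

0.0933

By inclusion–exclusion over which buckets are missing,
P(all seen) = Σ_{j=0}^{8} (-1)^j C(8,j)((8-j)/8)^12
= 1.00000 - 1.61134 + 0.88694 - 0.19895 + 0.01709 - 0.00043 + 0.00000 - 0.00000 + 0.00000
= 0.09331.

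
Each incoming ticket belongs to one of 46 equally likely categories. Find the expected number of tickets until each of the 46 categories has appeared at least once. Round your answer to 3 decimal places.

The wait to go from k to k+1 distinct categories is geometric with mean 46/(46-k).
E[T] = 46/46 + 46/45 + 46/44 + ... + 46/2 + 46/1 = 46·H_{46}.
H_{46} = 4.4167, so E[T] = 203.1676.

203.168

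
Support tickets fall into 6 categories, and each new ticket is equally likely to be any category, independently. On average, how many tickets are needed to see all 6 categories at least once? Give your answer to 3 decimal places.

After k distinct categories have appeared, the next ticket gives a new one with probability (6-k)/6, so the expected wait for the (k+1)-th is 6/(6-k).
E[T] = 6/6 + 6/5 + 6/4 + 6/3 + 6/2 + 6/1 = 6·H_{6}.
H_{6} = 2.4500, so E[T] = 14.7000.

14.700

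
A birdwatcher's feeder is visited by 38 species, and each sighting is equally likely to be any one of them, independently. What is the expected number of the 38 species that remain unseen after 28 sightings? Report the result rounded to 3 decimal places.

18.009

For each species, P(unseen after 28) = (37/38)^28 = 0.4739.
By linearity of expectation, E[unseen] = 38·(37/38)^28 = 18.0091.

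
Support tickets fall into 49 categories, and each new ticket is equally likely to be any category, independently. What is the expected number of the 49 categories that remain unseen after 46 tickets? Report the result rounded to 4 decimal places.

For each category, P(unseen after 46) = (48/49)^46 = 0.38733.
By linearity of expectation, E[unseen] = 49·(48/49)^46 = 18.97900.

18.9790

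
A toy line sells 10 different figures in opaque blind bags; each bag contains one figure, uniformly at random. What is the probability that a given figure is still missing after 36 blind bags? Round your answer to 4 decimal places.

On each blind bag the fixed figure fails to appear with probability 9/10.
P(still missing after 36) = (9/10)^36 = 0.02253.

0.0225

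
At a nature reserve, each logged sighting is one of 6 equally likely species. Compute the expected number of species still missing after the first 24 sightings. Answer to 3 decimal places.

0.075

For each species, P(unseen after 24) = (5/6)^24 = 0.0126.
By linearity of expectation, E[unseen] = 6·(5/6)^24 = 0.0755.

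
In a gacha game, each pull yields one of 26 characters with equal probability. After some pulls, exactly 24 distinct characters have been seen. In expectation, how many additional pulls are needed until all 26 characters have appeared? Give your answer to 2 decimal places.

With k distinct characters already seen, the next new one takes an expected 26/(26-k) pulls.
Sum over k = 24,...,25: E = 26/2 + 26/1 = 39.000.

39.00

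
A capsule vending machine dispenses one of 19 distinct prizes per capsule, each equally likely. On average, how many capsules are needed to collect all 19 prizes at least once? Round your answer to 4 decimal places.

After k distinct prizes have appeared, the next capsule gives a new one with probability (19-k)/19, so the expected wait for the (k+1)-th is 19/(19-k).
E[T] = 19/19 + 19/18 + 19/17 + ... + 19/2 + 19/1 = 19·H_{19}.
H_{19} = 3.54774, so E[T] = 67.40705.

67.4071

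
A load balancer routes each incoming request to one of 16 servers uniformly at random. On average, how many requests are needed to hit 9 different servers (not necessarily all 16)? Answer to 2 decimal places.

With k distinct servers already seen, the next new one arrives after an expected 16/(16-k) requests.
Sum over k = 0,...,8: E = 16/16 + 16/15 + 16/14 + ... + 16/9 + 16/8 = 12.606.

12.61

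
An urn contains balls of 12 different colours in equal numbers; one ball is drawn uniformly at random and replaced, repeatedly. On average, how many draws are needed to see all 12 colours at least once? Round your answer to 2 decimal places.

37.24

The wait to go from k to k+1 distinct colours is geometric with mean 12/(12-k).
E[T] = 12/12 + 12/11 + 12/10 + ... + 12/2 + 12/1 = 12·H_{12}.
H_{12} = 3.103, so E[T] = 37.239.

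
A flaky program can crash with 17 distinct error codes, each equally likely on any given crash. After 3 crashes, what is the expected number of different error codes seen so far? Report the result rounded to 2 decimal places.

2.83

For each error code, P(seen in 3 crashes) = 1 - (16/17)^3 = 0.166.
By linearity of expectation, E[distinct seen] = 17·(1 - (16/17)^3) = 2.827.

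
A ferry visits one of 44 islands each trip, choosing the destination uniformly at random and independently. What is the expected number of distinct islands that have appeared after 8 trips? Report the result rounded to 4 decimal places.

7.3918

For each island, P(seen in 8 trips) = 1 - (43/44)^8 = 0.16799.
By linearity of expectation, E[distinct seen] = 44·(1 - (43/44)^8) = 7.39176.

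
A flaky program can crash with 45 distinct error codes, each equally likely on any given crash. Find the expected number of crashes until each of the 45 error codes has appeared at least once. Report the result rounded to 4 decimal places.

After k distinct error codes have appeared, the next crash gives a new one with probability (45-k)/45, so the expected wait for the (k+1)-th is 45/(45-k).
E[T] = 45/45 + 45/44 + 45/43 + ... + 45/2 + 45/1 = 45·H_{45}.
H_{45} = 4.39495, so E[T] = 197.77267.

197.7727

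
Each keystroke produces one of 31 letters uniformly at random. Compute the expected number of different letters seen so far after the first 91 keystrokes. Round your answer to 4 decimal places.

29.4315

For each letter, P(seen in 91 keystrokes) = 1 - (30/31)^91 = 0.94940.
By linearity of expectation, E[distinct seen] = 31·(1 - (30/31)^91) = 29.43151.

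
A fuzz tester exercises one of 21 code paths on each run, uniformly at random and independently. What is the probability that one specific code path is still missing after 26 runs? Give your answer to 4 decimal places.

On each run the fixed code path fails to appear with probability 20/21.
P(still missing after 26) = (20/21)^26 = 0.28124.

0.2812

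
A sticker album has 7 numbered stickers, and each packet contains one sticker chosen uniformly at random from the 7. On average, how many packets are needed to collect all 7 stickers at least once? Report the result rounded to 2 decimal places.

The wait to go from k to k+1 distinct stickers is geometric with mean 7/(7-k).
E[T] = 7/7 + 7/6 + 7/5 + ... + 7/2 + 7/1 = 7·H_{7}.
H_{7} = 2.593, so E[T] = 18.150.

18.15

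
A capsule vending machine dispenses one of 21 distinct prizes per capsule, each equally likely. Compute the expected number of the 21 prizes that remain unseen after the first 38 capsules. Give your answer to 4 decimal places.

3.2887

For each prize, P(unseen after 38) = (20/21)^38 = 0.15661.
By linearity of expectation, E[unseen] = 21·(20/21)^38 = 3.28871.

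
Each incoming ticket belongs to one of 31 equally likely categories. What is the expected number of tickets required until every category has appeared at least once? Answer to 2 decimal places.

124.84

The wait to go from k to k+1 distinct categories is geometric with mean 31/(31-k).
E[T] = 31/31 + 31/30 + 31/29 + ... + 31/2 + 31/1 = 31·H_{31}.
H_{31} = 4.027, so E[T] = 124.845.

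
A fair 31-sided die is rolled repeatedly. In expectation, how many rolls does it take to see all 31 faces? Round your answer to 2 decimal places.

After k distinct faces have appeared, the next roll gives a new one with probability (31-k)/31, so the expected wait for the (k+1)-th is 31/(31-k).
E[T] = 31/31 + 31/30 + 31/29 + ... + 31/2 + 31/1 = 31·H_{31}.
H_{31} = 4.027, so E[T] = 124.845.

124.84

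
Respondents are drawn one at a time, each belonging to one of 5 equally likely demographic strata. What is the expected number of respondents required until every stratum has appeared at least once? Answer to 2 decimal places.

The wait to go from k to k+1 distinct strata is geometric with mean 5/(5-k).
E[T] = 5/5 + 5/4 + 5/3 + 5/2 + 5/1 = 5·H_{5}.
H_{5} = 2.283, so E[T] = 11.417.

11.42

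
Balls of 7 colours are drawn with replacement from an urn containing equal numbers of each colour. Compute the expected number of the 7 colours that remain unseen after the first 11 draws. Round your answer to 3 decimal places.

For each colour, P(unseen after 11) = (6/7)^11 = 0.1835.
By linearity of expectation, E[unseen] = 7·(6/7)^11 = 1.2843.

1.284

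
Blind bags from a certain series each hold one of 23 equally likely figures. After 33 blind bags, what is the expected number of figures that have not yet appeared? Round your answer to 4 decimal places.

For each figure, P(unseen after 33) = (22/23)^33 = 0.23064.
By linearity of expectation, E[unseen] = 23·(22/23)^33 = 5.30466.

5.3047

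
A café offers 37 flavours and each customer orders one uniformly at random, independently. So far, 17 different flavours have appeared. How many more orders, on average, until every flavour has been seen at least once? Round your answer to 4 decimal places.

133.1164

With k distinct flavours already seen, the next new one takes an expected 37/(37-k) orders.
Sum over k = 17,...,36: E = 37/20 + 37/19 + 37/18 + ... + 37/2 + 37/1 = 133.11637.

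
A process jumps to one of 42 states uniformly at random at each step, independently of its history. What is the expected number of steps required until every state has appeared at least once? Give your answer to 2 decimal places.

The wait to go from k to k+1 distinct states is geometric with mean 42/(42-k).
E[T] = 42/42 + 42/41 + 42/40 + ... + 42/2 + 42/1 = 42·H_{42}.
H_{42} = 4.327, so E[T] = 181.723.

181.72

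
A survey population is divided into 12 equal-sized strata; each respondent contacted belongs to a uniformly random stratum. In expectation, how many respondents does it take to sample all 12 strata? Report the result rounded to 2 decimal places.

After k distinct strata have appeared, the next respondent gives a new one with probability (12-k)/12, so the expected wait for the (k+1)-th is 12/(12-k).
E[T] = 12/12 + 12/11 + 12/10 + ... + 12/2 + 12/1 = 12·H_{12}.
H_{12} = 3.103, so E[T] = 37.239.

37.24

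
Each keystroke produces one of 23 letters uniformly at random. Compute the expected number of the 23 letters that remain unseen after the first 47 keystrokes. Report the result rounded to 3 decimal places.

2.847

For each letter, P(unseen after 47) = (22/23)^47 = 0.1238.
By linearity of expectation, E[unseen] = 23·(22/23)^47 = 2.8470.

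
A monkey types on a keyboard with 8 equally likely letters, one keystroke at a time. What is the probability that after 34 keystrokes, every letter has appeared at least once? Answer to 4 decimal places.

0.9162

Let A_i be the event that letter i is missing after 34 keystrokes. By inclusion–exclusion on the A_i,
P(all seen) = Σ_{j=0}^{8} (-1)^j C(8,j)((8-j)/8)^34
= 1.00000 - 0.08538 + 0.00158 - 0.00001 + 0.00000 - 0.00000 + 0.00000 - 0.00000 + 0.00000
= 0.91619.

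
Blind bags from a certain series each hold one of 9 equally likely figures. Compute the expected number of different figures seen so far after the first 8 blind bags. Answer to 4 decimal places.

5.4923

For each figure, P(seen in 8 blind bags) = 1 - (8/9)^8 = 0.61026.
By linearity of expectation, E[distinct seen] = 9·(1 - (8/9)^8) = 5.49230.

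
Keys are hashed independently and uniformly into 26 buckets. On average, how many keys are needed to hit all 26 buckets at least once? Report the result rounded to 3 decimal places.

The wait to go from k to k+1 distinct buckets is geometric with mean 26/(26-k).
E[T] = 26/26 + 26/25 + 26/24 + ... + 26/2 + 26/1 = 26·H_{26}.
H_{26} = 3.8544, so E[T] = 100.2149.

100.215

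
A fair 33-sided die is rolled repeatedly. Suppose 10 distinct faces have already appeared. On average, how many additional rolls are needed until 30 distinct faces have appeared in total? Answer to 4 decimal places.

62.7316

The wait to go from k to k+1 distinct faces is geometric with mean 33/(33-k).
Sum over k = 10,...,29: E = 33/23 + 33/22 + 33/21 + ... + 33/5 + 33/4 = 62.73162.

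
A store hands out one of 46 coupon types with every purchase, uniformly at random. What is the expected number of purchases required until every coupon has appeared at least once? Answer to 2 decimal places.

203.17

Split into phases: going from k distinct to k+1 distinct takes on average 46/(46-k) purchases.
E[T] = 46/46 + 46/45 + 46/44 + ... + 46/2 + 46/1 = 46·H_{46}.
H_{46} = 4.417, so E[T] = 203.168.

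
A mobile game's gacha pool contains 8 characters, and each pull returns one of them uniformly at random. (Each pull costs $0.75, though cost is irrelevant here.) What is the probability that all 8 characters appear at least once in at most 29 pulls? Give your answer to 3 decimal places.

0.840

Let A_i be the event that character i is missing after 29 pulls. By inclusion–exclusion on the A_i,
P(all seen) = Σ_{j=0}^{8} (-1)^j C(8,j)((8-j)/8)^29
= 1.0000 - 0.1665 + 0.0067 - 0.0001 + 0.0000 - 0.0000 + 0.0000 - 0.0000 + 0.0000
= 0.8401.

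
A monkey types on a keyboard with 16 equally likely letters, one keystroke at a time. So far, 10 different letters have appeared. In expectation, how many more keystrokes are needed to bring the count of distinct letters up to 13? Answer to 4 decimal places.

9.8667

The wait to go from k to k+1 distinct letters is geometric with mean 16/(16-k).
Sum over k = 10,...,12: E = 16/6 + 16/5 + 16/4 = 9.86667.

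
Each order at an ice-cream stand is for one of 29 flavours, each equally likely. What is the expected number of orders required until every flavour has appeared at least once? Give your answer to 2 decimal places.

114.89

The wait to go from k to k+1 distinct flavours is geometric with mean 29/(29-k).
E[T] = 29/29 + 29/28 + 29/27 + ... + 29/2 + 29/1 = 29·H_{29}.
H_{29} = 3.962, so E[T] = 114.888.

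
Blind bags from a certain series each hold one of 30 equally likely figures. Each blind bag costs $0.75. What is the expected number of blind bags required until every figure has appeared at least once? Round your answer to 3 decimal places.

The wait to go from k to k+1 distinct figures is geometric with mean 30/(30-k).
E[T] = 30/30 + 30/29 + 30/28 + ... + 30/2 + 30/1 = 30·H_{30}.
H_{30} = 3.9950, so E[T] = 119.8496.

119.850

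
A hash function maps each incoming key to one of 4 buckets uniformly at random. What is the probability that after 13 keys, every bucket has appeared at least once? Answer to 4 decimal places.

0.9057

By inclusion–exclusion over which buckets are missing,
P(all seen) = Σ_{j=0}^{4} (-1)^j C(4,j)((4-j)/4)^13
= 1.00000 - 0.09503 + 0.00073 - 0.00000 + 0.00000
= 0.90570.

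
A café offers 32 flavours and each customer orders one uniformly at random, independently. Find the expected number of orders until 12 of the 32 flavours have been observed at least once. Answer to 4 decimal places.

With k distinct flavours already seen, the next new one arrives after an expected 32/(32-k) orders.
Sum over k = 0,...,11: E = 32/32 + 32/31 + 32/30 + ... + 32/22 + 32/21 = 14.74418.

14.7442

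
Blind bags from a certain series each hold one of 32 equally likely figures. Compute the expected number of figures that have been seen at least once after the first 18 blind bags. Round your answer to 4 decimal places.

For each figure, P(seen in 18 blind bags) = 1 - (31/32)^18 = 0.43531.
By linearity of expectation, E[distinct seen] = 32·(1 - (31/32)^18) = 13.92989.

13.9299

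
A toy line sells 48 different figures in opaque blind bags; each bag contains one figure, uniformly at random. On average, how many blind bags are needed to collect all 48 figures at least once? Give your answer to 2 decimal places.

214.02

After k distinct figures have appeared, the next blind bag gives a new one with probability (48-k)/48, so the expected wait for the (k+1)-th is 48/(48-k).
E[T] = 48/48 + 48/47 + 48/46 + ... + 48/2 + 48/1 = 48·H_{48}.
H_{48} = 4.459, so E[T] = 214.022.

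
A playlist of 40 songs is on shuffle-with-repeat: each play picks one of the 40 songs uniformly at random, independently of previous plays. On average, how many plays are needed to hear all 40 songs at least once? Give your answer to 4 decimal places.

After k distinct songs have appeared, the next play gives a new one with probability (40-k)/40, so the expected wait for the (k+1)-th is 40/(40-k).
E[T] = 40/40 + 40/39 + 40/38 + ... + 40/2 + 40/1 = 40·H_{40}.
H_{40} = 4.27854, so E[T] = 171.14172.

171.1417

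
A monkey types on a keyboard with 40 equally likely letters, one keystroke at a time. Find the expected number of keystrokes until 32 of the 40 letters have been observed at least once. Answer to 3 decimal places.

62.427

Going from k to k+1 distinct takes a geometric number of keystrokes with mean 40/(40-k).
Sum over k = 0,...,31: E = 40/40 + 40/39 + 40/38 + ... + 40/10 + 40/9 = 62.4274.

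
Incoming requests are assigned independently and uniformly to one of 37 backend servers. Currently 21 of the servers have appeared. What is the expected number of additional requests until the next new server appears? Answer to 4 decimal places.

2.3125

The number of requests until the next new server is geometric with success probability 16/37, so its mean is 37/16.
E = 37/16 = 2.31250.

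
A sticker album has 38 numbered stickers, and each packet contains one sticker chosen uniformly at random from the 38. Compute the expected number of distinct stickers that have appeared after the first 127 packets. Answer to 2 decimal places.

For each sticker, P(seen in 127 packets) = 1 - (37/38)^127 = 0.966.
By linearity of expectation, E[distinct seen] = 38·(1 - (37/38)^127) = 36.715.

36.72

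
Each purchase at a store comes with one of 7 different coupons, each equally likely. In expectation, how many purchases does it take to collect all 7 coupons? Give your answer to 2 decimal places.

18.15

After k distinct coupons have appeared, the next purchase gives a new one with probability (7-k)/7, so the expected wait for the (k+1)-th is 7/(7-k).
E[T] = 7/7 + 7/6 + 7/5 + ... + 7/2 + 7/1 = 7·H_{7}.
H_{7} = 2.593, so E[T] = 18.150.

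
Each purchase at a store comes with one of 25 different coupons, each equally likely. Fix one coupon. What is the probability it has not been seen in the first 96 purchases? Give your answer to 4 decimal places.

0.0199

On each purchase the fixed coupon fails to appear with probability 24/25.
P(still missing after 96) = (24/25)^96 = 0.01986.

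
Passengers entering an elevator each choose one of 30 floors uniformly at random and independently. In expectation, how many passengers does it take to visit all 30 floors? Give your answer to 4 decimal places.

Split into phases: going from k distinct to k+1 distinct takes on average 30/(30-k) passengers.
E[T] = 30/30 + 30/29 + 30/28 + ... + 30/2 + 30/1 = 30·H_{30}.
H_{30} = 3.99499, so E[T] = 119.84961.

119.8496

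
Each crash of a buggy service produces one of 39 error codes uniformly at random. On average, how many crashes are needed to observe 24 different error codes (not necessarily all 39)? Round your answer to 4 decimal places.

36.4772

With k distinct error codes already seen, the next new one arrives after an expected 39/(39-k) crashes.
Sum over k = 0,...,23: E = 39/39 + 39/38 + 39/37 + ... + 39/17 + 39/16 = 36.47725.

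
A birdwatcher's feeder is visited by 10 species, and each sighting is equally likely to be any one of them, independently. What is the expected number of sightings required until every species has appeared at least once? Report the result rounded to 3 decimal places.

Split into phases: going from k distinct to k+1 distinct takes on average 10/(10-k) sightings.
E[T] = 10/10 + 10/9 + 10/8 + ... + 10/2 + 10/1 = 10·H_{10}.
H_{10} = 2.9290, so E[T] = 29.2897.

29.290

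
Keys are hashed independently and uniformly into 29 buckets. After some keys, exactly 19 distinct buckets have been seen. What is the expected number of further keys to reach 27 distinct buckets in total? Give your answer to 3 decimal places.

41.440

From k distinct to k+1 distinct takes on average 29/(29-k) keys.
Sum over k = 19,...,26: E = 29/10 + 29/9 + 29/8 + ... + 29/4 + 29/3 = 41.4401.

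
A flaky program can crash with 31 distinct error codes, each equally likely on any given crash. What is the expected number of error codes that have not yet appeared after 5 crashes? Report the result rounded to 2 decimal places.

For each error code, P(unseen after 5) = (30/31)^5 = 0.849.
By linearity of expectation, E[unseen] = 31·(30/31)^5 = 26.312.

26.31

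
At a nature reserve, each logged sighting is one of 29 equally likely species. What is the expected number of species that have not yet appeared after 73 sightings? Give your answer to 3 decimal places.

For each species, P(unseen after 73) = (28/29)^73 = 0.0772.
By linearity of expectation, E[unseen] = 29·(28/29)^73 = 2.2381.

2.238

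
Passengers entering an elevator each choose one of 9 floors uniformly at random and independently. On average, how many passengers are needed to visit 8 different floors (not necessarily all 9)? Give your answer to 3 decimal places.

Going from k to k+1 distinct takes a geometric number of passengers with mean 9/(9-k).
Sum over k = 0,...,7: E = 9/9 + 9/8 + 9/7 + ... + 9/3 + 9/2 = 16.4607.

16.461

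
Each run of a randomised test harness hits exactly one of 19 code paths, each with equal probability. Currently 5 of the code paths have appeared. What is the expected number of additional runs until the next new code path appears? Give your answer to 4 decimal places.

The number of runs until the next new code path is geometric with success probability 14/19, so its mean is 19/14.
E = 19/14 = 1.35714.

1.3571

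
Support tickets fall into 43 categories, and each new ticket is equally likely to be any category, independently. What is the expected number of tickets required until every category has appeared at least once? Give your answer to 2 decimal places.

The wait to go from k to k+1 distinct categories is geometric with mean 43/(43-k).
E[T] = 43/43 + 43/42 + 43/41 + ... + 43/2 + 43/1 = 43·H_{43}.
H_{43} = 4.350, so E[T] = 187.050.

187.05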